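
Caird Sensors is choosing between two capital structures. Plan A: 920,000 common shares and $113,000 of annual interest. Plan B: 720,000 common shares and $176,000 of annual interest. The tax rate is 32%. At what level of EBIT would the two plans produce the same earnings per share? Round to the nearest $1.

$402,800

At indifference, (EBIT − 113,000)(1 − t)/920,000 = (EBIT − 176,000)(1 − t)/720,000.
The (1 − t) factor cancels: (EBIT − 113,000) × 720,000 = (EBIT − 176,000) × 920,000.
Solving, EBIT = (176,000·920,000 − 113,000·720,000) / (920,000 − 720,000) = 80,560,000,000 / 200,000 = 402,800.00.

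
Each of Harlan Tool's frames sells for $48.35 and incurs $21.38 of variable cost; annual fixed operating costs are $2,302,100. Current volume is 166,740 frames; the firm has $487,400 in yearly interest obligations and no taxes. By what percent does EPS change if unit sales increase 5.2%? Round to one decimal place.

+13.7%

Contribution at this volume is 166,740 × $26.97 = $4,496,977.80.
EBIT = $4,496,977.80 − $2,302,100 = $2,194,877.80.
After interest of $487,400.00, pre-tax earnings = $1,707,477.80.
DCL = total CM / (EBIT − I) = $4,496,977.80 / $1,707,477.80 = 2.6337.
EPS therefore changes by 2.6337 × (+5.2%) = +13.7%.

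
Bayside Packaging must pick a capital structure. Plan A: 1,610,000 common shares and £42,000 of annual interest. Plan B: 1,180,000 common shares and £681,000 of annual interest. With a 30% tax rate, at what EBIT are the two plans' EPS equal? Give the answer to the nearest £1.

£2,434,535

Set EPS_A = EPS_B: (EBIT − £42,000)(1 − 0.30) ÷ 1,610,000 = (EBIT − £681,000)(1 − 0.30) ÷ 1,180,000.
Cancelling (1 − t) and cross-multiplying: 1,180,000·(EBIT − 42,000) = 1,610,000·(EBIT − 681,000).
Solving, EBIT = (681,000·1,610,000 − 42,000·1,180,000) / (1,610,000 − 1,180,000) = 1,046,850,000,000 / 430,000 = 2,434,534.88.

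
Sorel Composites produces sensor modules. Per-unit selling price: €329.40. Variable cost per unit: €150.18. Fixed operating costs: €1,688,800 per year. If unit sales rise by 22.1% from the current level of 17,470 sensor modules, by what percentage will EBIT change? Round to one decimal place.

+48.0%

Contribution at this volume is 17,470 × €179.22 = €3,130,973.40.
Operating income = contribution − fixed costs = €3,130,973.40 − €1,688,800 = €1,442,173.40.
So DOL = total CM / EBIT = €3,130,973.40 / €1,442,173.40 = 2.1710.
%ΔEBIT = DOL × %ΔSales = 2.1710 × +22.1% = +48.0%.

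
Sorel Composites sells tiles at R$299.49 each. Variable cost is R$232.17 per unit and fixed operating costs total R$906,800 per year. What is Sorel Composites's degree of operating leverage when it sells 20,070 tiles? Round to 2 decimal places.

At 20,070 units, contribution = 20,070 × R$67.32 = R$1,351,112.40.
Subtracting fixed costs: EBIT = R$1,351,112.40 − R$906,800 = R$444,312.40.
Degree of operating leverage = R$1,351,112.40 / R$444,312.40 = 3.0409.

3.04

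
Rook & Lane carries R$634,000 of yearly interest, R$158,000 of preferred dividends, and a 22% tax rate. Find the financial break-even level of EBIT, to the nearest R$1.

Grossing the preferred dividend up to pre-tax terms: R$158,000 / (1 − 0.22) = R$202,564.10.
EPS = 0 when EBIT covers interest plus the pre-tax preferred burden: R$634,000 + R$202,564.10 = R$836,564.10.

R$836,564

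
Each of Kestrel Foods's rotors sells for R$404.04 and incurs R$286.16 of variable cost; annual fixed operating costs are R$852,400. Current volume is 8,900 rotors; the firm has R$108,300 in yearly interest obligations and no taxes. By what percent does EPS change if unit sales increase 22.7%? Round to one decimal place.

+269.3%

Total contribution margin = 8,900 × R$117.88 = R$1,049,132.00.
EBIT = R$1,049,132.00 − R$852,400 = R$196,732.00.
After interest of R$108,300.00, pre-tax earnings = R$88,432.00.
DCL = total CM / (EBIT − I) = R$1,049,132.00 / R$88,432.00 = 11.8637.
EPS therefore changes by 11.8637 × (+22.7%) = +269.3%.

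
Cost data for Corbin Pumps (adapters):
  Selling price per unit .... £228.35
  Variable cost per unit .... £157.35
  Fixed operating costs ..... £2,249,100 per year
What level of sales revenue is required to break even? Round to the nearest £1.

£7,233,549

Contribution margin per unit = £228.35 − £157.35 = £71.00, a CM ratio of £71.00 ÷ £228.35 = 0.3109.
Break-even sales = FC ÷ CM ratio = £2,249,100 × £228.35 / £71.00 = £7,233,549.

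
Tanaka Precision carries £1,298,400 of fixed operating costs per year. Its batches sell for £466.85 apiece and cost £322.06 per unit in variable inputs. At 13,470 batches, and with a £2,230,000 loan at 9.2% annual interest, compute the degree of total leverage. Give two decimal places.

4.37

At 13,470 units, contribution = 13,470 × £144.79 = £1,950,321.30.
EBIT = £1,950,321.30 − £1,298,400 = £651,921.30. Interest = £205,160.00.
DOL = £1,950,321.30 ÷ £651,921.30 = 2.9917; DFL = £651,921.30 ÷ £446,761.30 = 1.4592.
DCL = DOL × DFL = 2.9917 × 1.4592 = 4.3655.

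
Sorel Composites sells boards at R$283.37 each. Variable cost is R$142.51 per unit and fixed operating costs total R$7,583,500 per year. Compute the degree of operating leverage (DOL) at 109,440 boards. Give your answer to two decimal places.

1.97

At 109,440 units, contribution = 109,440 × R$140.86 = R$15,415,718.40.
Subtracting fixed costs: EBIT = R$15,415,718.40 − R$7,583,500 = R$7,832,218.40.
DOL = contribution ÷ EBIT = R$15,415,718.40 ÷ R$7,832,218.40 = 1.9682.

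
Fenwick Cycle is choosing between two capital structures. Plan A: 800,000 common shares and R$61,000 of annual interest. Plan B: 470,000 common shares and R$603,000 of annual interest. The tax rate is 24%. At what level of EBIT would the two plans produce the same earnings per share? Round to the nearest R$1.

At indifference, (EBIT − 61,000)(1 − t)/800,000 = (EBIT − 603,000)(1 − t)/470,000.
The (1 − t) factor cancels: (EBIT − 61,000) × 470,000 = (EBIT − 603,000) × 800,000.
EBIT × (800,000 − 470,000) = 603,000 × 800,000 − 61,000 × 470,000 = 453,730,000,000, so EBIT = 453,730,000,000 ÷ 330,000 = 1,374,939.39.

R$1,374,939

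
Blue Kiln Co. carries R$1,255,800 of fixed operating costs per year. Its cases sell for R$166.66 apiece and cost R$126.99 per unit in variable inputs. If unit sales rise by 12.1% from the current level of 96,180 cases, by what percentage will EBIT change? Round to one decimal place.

+18.0%

Total contribution margin = 96,180 × R$39.67 = R$3,815,460.60.
EBIT = R$3,815,460.60 − R$1,255,800 = R$2,559,660.60.
So DOL = total CM / EBIT = R$3,815,460.60 / R$2,559,660.60 = 1.4906.
So EBIT moves 1.4906 × (+12.1%) = +18.0%.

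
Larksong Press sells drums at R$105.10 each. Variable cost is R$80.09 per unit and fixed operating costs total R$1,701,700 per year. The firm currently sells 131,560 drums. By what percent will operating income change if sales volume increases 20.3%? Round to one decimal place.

Contribution at this volume is 131,560 × R$25.01 = R$3,290,315.60.
EBIT = R$3,290,315.60 − R$1,701,700 = R$1,588,615.60.
DOL = contribution ÷ EBIT = R$3,290,315.60 ÷ R$1,588,615.60 = 2.0712.
%ΔEBIT = DOL × %ΔSales = 2.0712 × +20.3% = +42.0%.

+42.0%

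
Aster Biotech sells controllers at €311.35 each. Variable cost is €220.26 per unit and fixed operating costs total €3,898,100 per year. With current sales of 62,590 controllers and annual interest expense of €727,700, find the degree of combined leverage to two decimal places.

Total contribution margin = 62,590 × €91.09 = €5,701,323.10.
EBIT = €5,701,323.10 − €3,898,100 = €1,803,223.10. Interest = €727,700.00.
DOL = €5,701,323.10 ÷ €1,803,223.10 = 3.1617; DFL = €1,803,223.10 ÷ €1,075,523.10 = 1.6766.
DCL = DOL × DFL = 3.1617 × 1.6766 = 5.3009.

5.30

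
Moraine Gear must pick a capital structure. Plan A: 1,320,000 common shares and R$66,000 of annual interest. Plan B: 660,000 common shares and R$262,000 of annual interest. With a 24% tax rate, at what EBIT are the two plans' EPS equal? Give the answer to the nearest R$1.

R$458,000

At indifference, (EBIT − 66,000)(1 − t)/1,320,000 = (EBIT − 262,000)(1 − t)/660,000.
Cancelling (1 − t) and cross-multiplying: 660,000·(EBIT − 66,000) = 1,320,000·(EBIT − 262,000).
Solving, EBIT = (262,000·1,320,000 − 66,000·660,000) / (1,320,000 − 660,000) = 302,280,000,000 / 660,000 = 458,000.00.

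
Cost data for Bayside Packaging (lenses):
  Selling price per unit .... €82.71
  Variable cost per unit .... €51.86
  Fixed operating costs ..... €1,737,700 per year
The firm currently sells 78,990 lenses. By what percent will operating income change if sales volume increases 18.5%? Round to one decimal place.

+64.5%

Contribution at this volume is 78,990 × €30.85 = €2,436,841.50.
Operating income = contribution − fixed costs = €2,436,841.50 − €1,737,700 = €699,141.50.
Degree of operating leverage = €2,436,841.50 / €699,141.50 = 3.4855.
Operating income changes by 3.4855 × +18.5% = +64.5%.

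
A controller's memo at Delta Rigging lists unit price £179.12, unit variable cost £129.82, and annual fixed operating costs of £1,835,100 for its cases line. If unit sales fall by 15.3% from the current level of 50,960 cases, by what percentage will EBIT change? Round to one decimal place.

-56.8%

At 50,960 units, contribution = 50,960 × £49.30 = £2,512,328.00.
EBIT = £2,512,328.00 − £1,835,100 = £677,228.00.
Degree of operating leverage = £2,512,328.00 / £677,228.00 = 3.7097.
%ΔEBIT = DOL × %ΔSales = 3.7097 × -15.3% = -56.8%.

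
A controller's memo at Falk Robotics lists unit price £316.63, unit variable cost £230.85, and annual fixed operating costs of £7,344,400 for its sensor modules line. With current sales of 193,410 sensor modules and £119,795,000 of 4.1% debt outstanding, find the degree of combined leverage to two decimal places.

At 193,410 units, contribution = 193,410 × £85.78 = £16,590,709.80.
EBIT = £16,590,709.80 − £7,344,400 = £9,246,309.80. Interest = £4,911,595.00, so EBIT − I = £4,334,714.80.
Degree of total leverage = total CM / (EBIT − interest) = £16,590,709.80 / £4,334,714.80 = 3.8274.

3.83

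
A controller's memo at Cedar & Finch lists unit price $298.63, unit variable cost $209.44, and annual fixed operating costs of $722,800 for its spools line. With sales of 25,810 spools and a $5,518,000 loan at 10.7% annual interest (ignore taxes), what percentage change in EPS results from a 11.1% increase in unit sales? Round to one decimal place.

At 25,810 units, contribution = 25,810 × $89.19 = $2,301,993.90.
Operating income = contribution − fixed costs = $2,301,993.90 − $722,800 = $1,579,193.90.
After interest of $590,426.00, pre-tax earnings = $988,767.90.
Degree of combined leverage = contribution ÷ (EBIT − I) = $2,301,993.90 ÷ $988,767.90 = 2.3281.
EPS therefore changes by 2.3281 × (+11.1%) = +25.8%.

+25.8%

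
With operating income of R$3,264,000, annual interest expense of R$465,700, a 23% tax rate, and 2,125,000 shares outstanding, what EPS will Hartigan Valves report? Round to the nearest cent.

Interest = R$465,700.00, so EBT = R$3,264,000 − R$465,700.00 = R$2,798,300.00.
Net income = R$2,798,300.00 × (1 − 0.23) = R$2,154,691.00.
Per share: R$2,154,691.00 / 2,125,000 shares = R$1.01.

R$1.01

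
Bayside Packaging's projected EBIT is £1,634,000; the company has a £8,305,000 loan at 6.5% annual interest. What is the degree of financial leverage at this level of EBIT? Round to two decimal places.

1.49

Interest = £539,825.00.
DFL = EBIT ÷ (EBIT − I) = £1,634,000 ÷ (£1,634,000 − £539,825.00) = £1,634,000 ÷ £1,094,175.00 = 1.4934.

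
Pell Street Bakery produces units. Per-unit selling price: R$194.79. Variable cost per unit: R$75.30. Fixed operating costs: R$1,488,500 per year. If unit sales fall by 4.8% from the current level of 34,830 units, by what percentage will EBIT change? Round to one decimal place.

-7.5%

Contribution at this volume is 34,830 × R$119.49 = R$4,161,836.70.
EBIT = R$4,161,836.70 − R$1,488,500 = R$2,673,336.70.
Degree of operating leverage = R$4,161,836.70 / R$2,673,336.70 = 1.5568.
So EBIT moves 1.5568 × (-4.8%) = -7.5%.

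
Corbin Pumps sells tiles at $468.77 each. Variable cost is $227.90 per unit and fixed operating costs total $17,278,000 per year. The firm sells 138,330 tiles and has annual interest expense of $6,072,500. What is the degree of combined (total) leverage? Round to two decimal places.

3.34

Total contribution margin = 138,330 × $240.87 = $33,319,547.10.
EBIT = $33,319,547.10 − $17,278,000 = $16,041,547.10. Interest = $6,072,500.00.
DOL = $33,319,547.10 ÷ $16,041,547.10 = 2.0771; DFL = $16,041,547.10 ÷ $9,969,047.10 = 1.6091.
Combined leverage = 2.0771 × 1.6091 = 3.3423.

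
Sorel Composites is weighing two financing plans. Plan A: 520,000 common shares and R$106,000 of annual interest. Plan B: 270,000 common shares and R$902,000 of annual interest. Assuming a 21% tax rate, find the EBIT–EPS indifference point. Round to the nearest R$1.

Set EPS_A = EPS_B: (EBIT − R$106,000)(1 − 0.21) ÷ 520,000 = (EBIT − R$902,000)(1 − 0.21) ÷ 270,000.
Cancelling (1 − t) and cross-multiplying: 270,000·(EBIT − 106,000) = 520,000·(EBIT − 902,000).
Solving, EBIT = (902,000·520,000 − 106,000·270,000) / (520,000 − 270,000) = 440,420,000,000 / 250,000 = 1,761,680.00.

R$1,761,680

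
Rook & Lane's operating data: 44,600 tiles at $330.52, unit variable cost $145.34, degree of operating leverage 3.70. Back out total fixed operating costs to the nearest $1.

$6,026,858

Contribution at this volume is 44,600 × $185.18 = $8,259,028.00.
Since DOL = CM ÷ EBIT, EBIT = $8,259,028.00 ÷ 3.70 = $2,232,169.73.
And FC = contribution − EBIT = $8,259,028.00 − $2,232,169.73 = $6,026,858.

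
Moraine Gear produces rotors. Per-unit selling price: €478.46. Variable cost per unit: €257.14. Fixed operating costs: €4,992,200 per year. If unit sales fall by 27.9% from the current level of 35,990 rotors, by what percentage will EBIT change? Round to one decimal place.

-74.7%

Total contribution margin = 35,990 × €221.32 = €7,965,306.80.
EBIT = €7,965,306.80 − €4,992,200 = €2,973,106.80.
So DOL = total CM / EBIT = €7,965,306.80 / €2,973,106.80 = 2.6791.
%ΔEBIT = DOL × %ΔSales = 2.6791 × -27.9% = -74.7%.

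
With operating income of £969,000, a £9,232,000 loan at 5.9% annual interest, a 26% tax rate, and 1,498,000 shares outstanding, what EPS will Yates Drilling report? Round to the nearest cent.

Interest = £544,688.00, so EBT = £969,000 − £544,688.00 = £424,312.00.
Net income = £424,312.00 × (1 − 0.26) = £313,990.88.
Per share: £313,990.88 / 1,498,000 shares = £0.21.

£0.21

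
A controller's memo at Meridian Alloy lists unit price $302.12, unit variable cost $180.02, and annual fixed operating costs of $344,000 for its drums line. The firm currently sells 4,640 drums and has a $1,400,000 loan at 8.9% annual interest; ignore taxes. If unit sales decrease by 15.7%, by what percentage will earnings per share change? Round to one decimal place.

At 4,640 units, contribution = 4,640 × $122.10 = $566,544.00.
Subtracting fixed costs: EBIT = $566,544.00 − $344,000 = $222,544.00.
After interest of $124,600.00, pre-tax earnings = $97,944.00.
DCL = total CM / (EBIT − I) = $566,544.00 / $97,944.00 = 5.7844.
%ΔEPS = DCL × %ΔSales = 5.7844 × -15.7% = -90.8%.

-90.8%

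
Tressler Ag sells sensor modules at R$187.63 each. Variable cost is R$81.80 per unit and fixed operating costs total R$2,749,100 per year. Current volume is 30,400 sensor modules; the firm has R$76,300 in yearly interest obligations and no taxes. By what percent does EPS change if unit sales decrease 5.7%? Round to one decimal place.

-46.8%

Total contribution margin = 30,400 × R$105.83 = R$3,217,232.00.
Subtracting fixed costs: EBIT = R$3,217,232.00 − R$2,749,100 = R$468,132.00.
Interest = R$76,300.00, so EBIT − I = R$391,832.00.
DCL = total CM / (EBIT − I) = R$3,217,232.00 / R$391,832.00 = 8.2107.
EPS therefore changes by 8.2107 × (-5.7%) = -46.8%.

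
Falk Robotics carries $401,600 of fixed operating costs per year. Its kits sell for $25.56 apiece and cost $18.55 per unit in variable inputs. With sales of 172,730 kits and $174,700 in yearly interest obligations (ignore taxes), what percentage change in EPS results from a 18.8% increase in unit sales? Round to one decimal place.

Total contribution margin = 172,730 × $7.01 = $1,210,837.30.
EBIT = $1,210,837.30 − $401,600 = $809,237.30.
After interest of $174,700.00, pre-tax earnings = $634,537.30.
DCL = total CM / (EBIT − I) = $1,210,837.30 / $634,537.30 = 1.9082.
EPS therefore changes by 1.9082 × (+18.8%) = +35.9%.

+35.9%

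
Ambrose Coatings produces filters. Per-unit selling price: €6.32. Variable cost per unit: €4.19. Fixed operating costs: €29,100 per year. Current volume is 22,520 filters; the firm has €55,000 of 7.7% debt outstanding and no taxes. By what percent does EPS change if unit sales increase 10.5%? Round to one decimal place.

+34.4%

Total contribution margin = 22,520 × €2.13 = €47,967.60.
Operating income = contribution − fixed costs = €47,967.60 − €29,100 = €18,867.60.
Interest = €4,235.00, so EBIT − I = €14,632.60.
Degree of combined leverage = contribution ÷ (EBIT − I) = €47,967.60 ÷ €14,632.60 = 3.2781.
EPS therefore changes by 3.2781 × (+10.5%) = +34.4%.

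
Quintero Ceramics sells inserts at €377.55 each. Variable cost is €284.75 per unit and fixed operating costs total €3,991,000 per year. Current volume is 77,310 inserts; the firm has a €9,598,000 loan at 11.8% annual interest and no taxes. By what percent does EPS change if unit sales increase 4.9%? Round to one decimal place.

+17.1%

Contribution at this volume is 77,310 × €92.80 = €7,174,368.00.
Operating income = contribution − fixed costs = €7,174,368.00 − €3,991,000 = €3,183,368.00.
After interest of €1,132,564.00, pre-tax earnings = €2,050,804.00.
DCL = total CM / (EBIT − I) = €7,174,368.00 / €2,050,804.00 = 3.4983.
%ΔEPS = DCL × %ΔSales = 3.4983 × +4.9% = +17.1%.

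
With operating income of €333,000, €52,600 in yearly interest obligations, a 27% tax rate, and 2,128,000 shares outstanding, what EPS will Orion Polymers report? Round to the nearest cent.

Pre-tax income = €333,000 − €52,600.00 = €280,400.00.
Net income = €280,400.00 × (1 − 0.27) = €204,692.00.
EPS = €204,692.00 ÷ 2,128,000 = €0.10.

€0.10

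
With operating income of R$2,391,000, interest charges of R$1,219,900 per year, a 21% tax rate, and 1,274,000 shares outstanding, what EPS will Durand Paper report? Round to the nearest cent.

Pre-tax income = R$2,391,000 − R$1,219,900.00 = R$1,171,100.00.
After tax at 21%: net income = R$1,171,100.00 × 0.79 = R$925,169.00.
Per share: R$925,169.00 / 1,274,000 shares = R$0.73.

R$0.73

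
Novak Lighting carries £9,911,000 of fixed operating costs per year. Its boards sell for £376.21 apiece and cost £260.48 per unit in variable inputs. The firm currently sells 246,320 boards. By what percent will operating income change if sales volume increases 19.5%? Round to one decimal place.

Contribution at this volume is 246,320 × £115.73 = £28,506,613.60.
EBIT = £28,506,613.60 − £9,911,000 = £18,595,613.60.
So DOL = total CM / EBIT = £28,506,613.60 / £18,595,613.60 = 1.5330.
So EBIT moves 1.5330 × (+19.5%) = +29.9%.

+29.9%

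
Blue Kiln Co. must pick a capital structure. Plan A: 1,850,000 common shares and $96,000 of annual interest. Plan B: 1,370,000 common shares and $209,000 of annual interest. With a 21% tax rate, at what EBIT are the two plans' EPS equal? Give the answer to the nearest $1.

$531,521

At indifference, (EBIT − 96,000)(1 − t)/1,850,000 = (EBIT − 209,000)(1 − t)/1,370,000.
The (1 − t) factor cancels: (EBIT − 96,000) × 1,370,000 = (EBIT − 209,000) × 1,850,000.
EBIT × (1,850,000 − 1,370,000) = 209,000 × 1,850,000 − 96,000 × 1,370,000 = 255,130,000,000, so EBIT = 255,130,000,000 ÷ 480,000 = 531,520.83.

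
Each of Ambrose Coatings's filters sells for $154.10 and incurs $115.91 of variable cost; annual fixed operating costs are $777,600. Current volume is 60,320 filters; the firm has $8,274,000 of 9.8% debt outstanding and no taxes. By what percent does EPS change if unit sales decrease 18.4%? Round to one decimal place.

Total contribution margin = 60,320 × $38.19 = $2,303,620.80.
Subtracting fixed costs: EBIT = $2,303,620.80 − $777,600 = $1,526,020.80.
After interest of $810,852.00, pre-tax earnings = $715,168.80.
DCL = total CM / (EBIT − I) = $2,303,620.80 / $715,168.80 = 3.2211.
EPS therefore changes by 3.2211 × (-18.4%) = -59.3%.

-59.3%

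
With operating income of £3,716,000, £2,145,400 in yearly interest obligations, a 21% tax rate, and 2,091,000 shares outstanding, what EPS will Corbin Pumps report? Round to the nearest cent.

£0.59

Pre-tax income = £3,716,000 − £2,145,400.00 = £1,570,600.00.
After tax at 21%: net income = £1,570,600.00 × 0.79 = £1,240,774.00.
EPS = £1,240,774.00 ÷ 2,091,000 = £0.59.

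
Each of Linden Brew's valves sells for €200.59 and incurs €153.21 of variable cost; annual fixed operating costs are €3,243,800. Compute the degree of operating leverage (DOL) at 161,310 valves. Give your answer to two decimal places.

1.74

Contribution at this volume is 161,310 × €47.38 = €7,642,867.80.
EBIT = €7,642,867.80 − €3,243,800 = €4,399,067.80.
DOL = contribution ÷ EBIT = €7,642,867.80 ÷ €4,399,067.80 = 1.7374.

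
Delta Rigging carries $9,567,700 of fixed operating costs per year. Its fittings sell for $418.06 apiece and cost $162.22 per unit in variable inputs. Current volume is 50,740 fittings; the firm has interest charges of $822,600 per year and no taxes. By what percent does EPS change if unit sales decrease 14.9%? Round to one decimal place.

-74.7%

Total contribution margin = 50,740 × $255.84 = $12,981,321.60.
Subtracting fixed costs: EBIT = $12,981,321.60 − $9,567,700 = $3,413,621.60.
After interest of $822,600.00, pre-tax earnings = $2,591,021.60.
Degree of combined leverage = contribution ÷ (EBIT − I) = $12,981,321.60 ÷ $2,591,021.60 = 5.0101.
%ΔEPS = DCL × %ΔSales = 5.0101 × -14.9% = -74.7%.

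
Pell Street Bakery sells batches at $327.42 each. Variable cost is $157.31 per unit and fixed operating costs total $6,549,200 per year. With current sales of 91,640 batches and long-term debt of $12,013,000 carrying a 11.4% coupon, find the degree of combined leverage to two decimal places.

Total contribution margin = 91,640 × $170.11 = $15,588,880.40.
Subtracting fixed costs: EBIT = $15,588,880.40 − $6,549,200 = $9,039,680.40. Interest = $1,369,482.00, so EBIT − I = $7,670,198.40.
Degree of total leverage = total CM / (EBIT − interest) = $15,588,880.40 / $7,670,198.40 = 2.0324.

2.03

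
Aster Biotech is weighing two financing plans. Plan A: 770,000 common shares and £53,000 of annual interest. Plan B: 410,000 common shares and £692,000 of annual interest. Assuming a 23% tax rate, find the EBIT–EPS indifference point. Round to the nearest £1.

Set EPS_A = EPS_B: (EBIT − £53,000)(1 − 0.23) ÷ 770,000 = (EBIT − £692,000)(1 − 0.23) ÷ 410,000.
The (1 − t) factor cancels: (EBIT − 53,000) × 410,000 = (EBIT − 692,000) × 770,000.
EBIT × (770,000 − 410,000) = 692,000 × 770,000 − 53,000 × 410,000 = 511,110,000,000, so EBIT = 511,110,000,000 ÷ 360,000 = 1,419,750.00.

£1,419,750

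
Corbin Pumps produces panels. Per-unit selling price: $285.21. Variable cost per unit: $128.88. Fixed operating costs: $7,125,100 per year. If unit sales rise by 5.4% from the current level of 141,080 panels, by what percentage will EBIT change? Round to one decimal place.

+8.0%

Contribution at this volume is 141,080 × $156.33 = $22,055,036.40.
Operating income = contribution − fixed costs = $22,055,036.40 − $7,125,100 = $14,929,936.40.
So DOL = total CM / EBIT = $22,055,036.40 / $14,929,936.40 = 1.4772.
%ΔEBIT = DOL × %ΔSales = 1.4772 × +5.4% = +8.0%.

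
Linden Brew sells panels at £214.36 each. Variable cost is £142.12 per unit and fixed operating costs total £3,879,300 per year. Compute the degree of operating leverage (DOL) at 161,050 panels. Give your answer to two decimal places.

Contribution at this volume is 161,050 × £72.24 = £11,634,252.00.
Subtracting fixed costs: EBIT = £11,634,252.00 − £3,879,300 = £7,754,952.00.
So DOL = total CM / EBIT = £11,634,252.00 / £7,754,952.00 = 1.5002.

1.50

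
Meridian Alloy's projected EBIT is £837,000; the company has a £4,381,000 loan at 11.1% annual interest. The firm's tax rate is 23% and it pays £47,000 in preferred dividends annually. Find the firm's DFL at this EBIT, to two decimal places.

2.89

Interest = £486,291.00.
Pre-tax preferred-dividend burden = £47,000 ÷ (1 − 0.23) = £61,038.96.
DFL = EBIT ÷ [EBIT − I − D_p/(1−t)] = £837,000 ÷ [£837,000 − £486,291.00 − £61,038.96] = £837,000 ÷ £289,670.04 = 2.8895.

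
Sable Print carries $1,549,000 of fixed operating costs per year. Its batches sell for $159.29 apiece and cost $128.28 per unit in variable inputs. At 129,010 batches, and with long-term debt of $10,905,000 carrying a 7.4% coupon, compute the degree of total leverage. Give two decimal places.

Total contribution margin = 129,010 × $31.01 = $4,000,600.10.
EBIT = $4,000,600.10 − $1,549,000 = $2,451,600.10. Interest = $806,970.00, so EBIT − I = $1,644,630.10.
DCL = contribution ÷ (EBIT − I) = $4,000,600.10 ÷ $1,644,630.10 = 2.4325.

2.43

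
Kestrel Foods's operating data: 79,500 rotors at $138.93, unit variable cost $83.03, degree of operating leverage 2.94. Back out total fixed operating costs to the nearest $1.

At 79,500 units, contribution = 79,500 × $55.90 = $4,444,050.00.
Since DOL = CM ÷ EBIT, EBIT = $4,444,050.00 ÷ 2.94 = $1,511,581.63.
Fixed costs = CM − EBIT = $4,444,050.00 − $1,511,581.63 = $2,932,468.

$2,932,468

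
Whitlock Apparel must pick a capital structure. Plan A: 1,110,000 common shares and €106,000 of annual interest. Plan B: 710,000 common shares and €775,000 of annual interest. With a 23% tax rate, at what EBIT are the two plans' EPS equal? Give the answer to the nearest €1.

€1,962,475

At indifference, (EBIT − 106,000)(1 − t)/1,110,000 = (EBIT − 775,000)(1 − t)/710,000.
The (1 − t) factor cancels: (EBIT − 106,000) × 710,000 = (EBIT − 775,000) × 1,110,000.
EBIT × (1,110,000 − 710,000) = 775,000 × 1,110,000 − 106,000 × 710,000 = 784,990,000,000, so EBIT = 784,990,000,000 ÷ 400,000 = 1,962,475.00.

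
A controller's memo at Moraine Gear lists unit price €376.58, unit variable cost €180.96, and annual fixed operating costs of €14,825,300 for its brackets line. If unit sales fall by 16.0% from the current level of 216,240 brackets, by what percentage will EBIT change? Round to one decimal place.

-24.6%

Contribution at this volume is 216,240 × €195.62 = €42,300,868.80.
EBIT = €42,300,868.80 − €14,825,300 = €27,475,568.80.
So DOL = total CM / EBIT = €42,300,868.80 / €27,475,568.80 = 1.5396.
Operating income changes by 1.5396 × -16.0% = -24.6%.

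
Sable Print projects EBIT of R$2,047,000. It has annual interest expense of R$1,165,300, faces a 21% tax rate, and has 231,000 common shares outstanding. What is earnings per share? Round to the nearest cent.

Pre-tax income = R$2,047,000 − R$1,165,300.00 = R$881,700.00.
Net income = R$881,700.00 × (1 − 0.21) = R$696,543.00.
Per share: R$696,543.00 / 231,000 shares = R$3.02.

R$3.02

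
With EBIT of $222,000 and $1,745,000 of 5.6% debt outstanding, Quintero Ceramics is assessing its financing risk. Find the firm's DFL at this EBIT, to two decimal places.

Interest = $97,720.00.
DFL = EBIT ÷ (EBIT − I) = $222,000 ÷ ($222,000 − $97,720.00) = $222,000 ÷ $124,280.00 = 1.7863.

1.79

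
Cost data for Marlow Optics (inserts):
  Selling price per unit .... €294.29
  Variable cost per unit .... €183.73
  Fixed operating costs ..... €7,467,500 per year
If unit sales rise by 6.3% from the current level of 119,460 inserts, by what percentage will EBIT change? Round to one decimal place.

+14.5%

Total contribution margin = 119,460 × €110.56 = €13,207,497.60.
Operating income = contribution − fixed costs = €13,207,497.60 − €7,467,500 = €5,739,997.60.
Degree of operating leverage = €13,207,497.60 / €5,739,997.60 = 2.3010.
So EBIT moves 2.3010 × (+6.3%) = +14.5%.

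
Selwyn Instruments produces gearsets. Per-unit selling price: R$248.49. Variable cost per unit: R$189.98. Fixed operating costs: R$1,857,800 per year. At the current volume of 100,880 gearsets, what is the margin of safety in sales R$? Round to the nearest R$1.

R$17,177,657

Each unit contributes R$248.49 − R$189.98 = R$58.51. Break-even units = R$1,857,800 ÷ R$58.51 = 31,751.84; break-even revenue = 31,751.84 × R$248.49 = R$7,890,014.05.
Actual sales revenue = 100,880 × R$248.49 = R$25,067,671.20.
Margin of safety = R$25,067,671.20 − R$7,890,014.05 = R$17,177,657.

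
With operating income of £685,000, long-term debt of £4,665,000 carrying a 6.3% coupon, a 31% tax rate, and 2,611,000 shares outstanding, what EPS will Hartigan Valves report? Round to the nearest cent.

£0.10

Pre-tax income = £685,000 − £293,895.00 = £391,105.00.
After tax at 31%: net income = £391,105.00 × 0.69 = £269,862.45.
EPS = £269,862.45 ÷ 2,611,000 = £0.10.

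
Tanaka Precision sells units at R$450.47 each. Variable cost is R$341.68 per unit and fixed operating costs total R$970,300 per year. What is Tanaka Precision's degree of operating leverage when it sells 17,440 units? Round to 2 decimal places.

Total contribution margin = 17,440 × R$108.79 = R$1,897,297.60.
EBIT = R$1,897,297.60 − R$970,300 = R$926,997.60.
So DOL = total CM / EBIT = R$1,897,297.60 / R$926,997.60 = 2.0467.

2.05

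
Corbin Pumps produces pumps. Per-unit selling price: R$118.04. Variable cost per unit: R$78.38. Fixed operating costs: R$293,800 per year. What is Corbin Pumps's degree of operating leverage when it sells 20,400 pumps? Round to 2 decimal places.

Total contribution margin = 20,400 × R$39.66 = R$809,064.00.
EBIT = R$809,064.00 − R$293,800 = R$515,264.00.
So DOL = total CM / EBIT = R$809,064.00 / R$515,264.00 = 1.5702.

1.57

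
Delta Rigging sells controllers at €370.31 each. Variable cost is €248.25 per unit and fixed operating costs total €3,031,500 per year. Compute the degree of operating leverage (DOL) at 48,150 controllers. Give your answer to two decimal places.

At 48,150 units, contribution = 48,150 × €122.06 = €5,877,189.00.
Subtracting fixed costs: EBIT = €5,877,189.00 − €3,031,500 = €2,845,689.00.
DOL = contribution ÷ EBIT = €5,877,189.00 ÷ €2,845,689.00 = 2.0653.

2.07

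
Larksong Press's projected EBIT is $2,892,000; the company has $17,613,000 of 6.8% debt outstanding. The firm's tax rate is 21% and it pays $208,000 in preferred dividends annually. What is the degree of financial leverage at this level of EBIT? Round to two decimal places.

2.02

Interest = $1,197,684.00.
Pre-tax preferred-dividend burden = $208,000 ÷ (1 − 0.21) = $263,291.14.
DFL = EBIT ÷ [EBIT − I − D_p/(1−t)] = $2,892,000 ÷ [$2,892,000 − $1,197,684.00 − $263,291.14] = $2,892,000 ÷ $1,431,024.86 = 2.0209.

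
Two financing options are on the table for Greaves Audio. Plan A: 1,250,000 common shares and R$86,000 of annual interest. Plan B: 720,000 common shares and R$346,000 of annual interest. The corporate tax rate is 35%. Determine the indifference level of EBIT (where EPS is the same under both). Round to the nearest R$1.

At indifference, (EBIT − 86,000)(1 − t)/1,250,000 = (EBIT − 346,000)(1 − t)/720,000.
The (1 − t) factor cancels: (EBIT − 86,000) × 720,000 = (EBIT − 346,000) × 1,250,000.
EBIT × (1,250,000 − 720,000) = 346,000 × 1,250,000 − 86,000 × 720,000 = 370,580,000,000, so EBIT = 370,580,000,000 ÷ 530,000 = 699,207.55.

R$699,208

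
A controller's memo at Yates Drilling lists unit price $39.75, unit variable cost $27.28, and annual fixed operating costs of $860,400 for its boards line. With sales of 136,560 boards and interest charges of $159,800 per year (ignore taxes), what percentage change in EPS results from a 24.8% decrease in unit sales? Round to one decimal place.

Total contribution margin = 136,560 × $12.47 = $1,702,903.20.
Operating income = contribution − fixed costs = $1,702,903.20 − $860,400 = $842,503.20.
Interest = $159,800.00, so EBIT − I = $682,703.20.
DCL = total CM / (EBIT − I) = $1,702,903.20 / $682,703.20 = 2.4944.
EPS therefore changes by 2.4944 × (-24.8%) = -61.9%.

-61.9%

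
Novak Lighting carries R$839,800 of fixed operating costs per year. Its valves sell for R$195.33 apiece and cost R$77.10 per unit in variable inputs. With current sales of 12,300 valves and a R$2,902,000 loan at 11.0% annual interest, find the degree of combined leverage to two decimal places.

Total contribution margin = 12,300 × R$118.23 = R$1,454,229.00.
EBIT = R$1,454,229.00 − R$839,800 = R$614,429.00. Interest = R$319,220.00.
DOL = R$1,454,229.00 ÷ R$614,429.00 = 2.3668; DFL = R$614,429.00 ÷ R$295,209.00 = 2.0813.
Combined leverage = 2.3668 × 2.0813 = 4.9260.

4.93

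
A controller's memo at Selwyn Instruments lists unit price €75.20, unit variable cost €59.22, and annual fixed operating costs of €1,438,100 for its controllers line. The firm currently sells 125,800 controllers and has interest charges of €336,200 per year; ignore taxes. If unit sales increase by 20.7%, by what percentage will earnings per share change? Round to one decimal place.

At 125,800 units, contribution = 125,800 × €15.98 = €2,010,284.00.
EBIT = €2,010,284.00 − €1,438,100 = €572,184.00.
After interest of €336,200.00, pre-tax earnings = €235,984.00.
DCL = total CM / (EBIT − I) = €2,010,284.00 / €235,984.00 = 8.5187.
%ΔEPS = DCL × %ΔSales = 8.5187 × +20.7% = +176.3%.

+176.3%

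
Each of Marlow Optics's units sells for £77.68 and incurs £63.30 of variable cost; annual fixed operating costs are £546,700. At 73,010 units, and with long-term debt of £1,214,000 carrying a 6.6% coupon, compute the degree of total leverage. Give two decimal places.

Total contribution margin = 73,010 × £14.38 = £1,049,883.80.
Operating income = contribution − fixed costs = £1,049,883.80 − £546,700 = £503,183.80. Interest = £80,124.00, so EBIT − I = £423,059.80.
Degree of total leverage = total CM / (EBIT − interest) = £1,049,883.80 / £423,059.80 = 2.4816.

2.48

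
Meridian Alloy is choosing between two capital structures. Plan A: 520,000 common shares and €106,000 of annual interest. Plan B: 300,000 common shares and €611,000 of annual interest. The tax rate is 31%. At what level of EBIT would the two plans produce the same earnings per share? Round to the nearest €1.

At indifference, (EBIT − 106,000)(1 − t)/520,000 = (EBIT − 611,000)(1 − t)/300,000.
The (1 − t) factor cancels: (EBIT − 106,000) × 300,000 = (EBIT − 611,000) × 520,000.
Solving, EBIT = (611,000·520,000 − 106,000·300,000) / (520,000 − 300,000) = 285,920,000,000 / 220,000 = 1,299,636.36.

€1,299,636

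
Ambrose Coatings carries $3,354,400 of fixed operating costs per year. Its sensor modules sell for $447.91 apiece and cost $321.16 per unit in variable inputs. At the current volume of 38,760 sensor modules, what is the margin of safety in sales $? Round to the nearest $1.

$5,507,190

Each unit contributes $447.91 − $321.16 = $126.75. Break-even units = $3,354,400 ÷ $126.75 = 26,464.69; break-even revenue = 26,464.69 × $447.91 = $11,853,801.21.
Current sales = 38,760 × $447.91 = $17,360,991.60.
Margin of safety = $17,360,991.60 − $11,853,801.21 = $5,507,190.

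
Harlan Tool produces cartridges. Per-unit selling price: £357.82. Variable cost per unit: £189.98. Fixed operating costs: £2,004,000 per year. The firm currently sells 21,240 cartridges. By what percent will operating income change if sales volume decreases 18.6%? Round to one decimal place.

Contribution at this volume is 21,240 × £167.84 = £3,564,921.60.
Subtracting fixed costs: EBIT = £3,564,921.60 − £2,004,000 = £1,560,921.60.
DOL = contribution ÷ EBIT = £3,564,921.60 ÷ £1,560,921.60 = 2.2839.
%ΔEBIT = DOL × %ΔSales = 2.2839 × -18.6% = -42.5%.

-42.5%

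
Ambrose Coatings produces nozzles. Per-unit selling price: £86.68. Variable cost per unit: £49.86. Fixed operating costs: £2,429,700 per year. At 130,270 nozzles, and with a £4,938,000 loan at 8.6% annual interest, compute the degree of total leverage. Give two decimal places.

At 130,270 units, contribution = 130,270 × £36.82 = £4,796,541.40.
EBIT = £4,796,541.40 − £2,429,700 = £2,366,841.40. Interest = £424,668.00, so EBIT − I = £1,942,173.40.
DCL = contribution ÷ (EBIT − I) = £4,796,541.40 ÷ £1,942,173.40 = 2.4697.

2.47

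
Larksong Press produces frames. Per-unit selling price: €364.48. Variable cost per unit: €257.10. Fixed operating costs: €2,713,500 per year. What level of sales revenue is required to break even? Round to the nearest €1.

Contribution margin per unit = €364.48 − €257.10 = €107.38, a CM ratio of €107.38 ÷ €364.48 = 0.2946.
Break-even revenue = fixed costs × price ÷ CM = €2,713,500 × €364.48 ÷ €107.38 = €9,210,435.

€9,210,435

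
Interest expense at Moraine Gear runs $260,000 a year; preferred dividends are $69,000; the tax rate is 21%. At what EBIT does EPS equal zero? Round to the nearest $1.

Preferred dividends are paid after tax, so their pre-tax equivalent is $69,000 ÷ (1 − 0.21) = $87,341.77.
EPS = 0 when EBIT covers interest plus the pre-tax preferred burden: $260,000 + $87,341.77 = $347,341.77.

$347,342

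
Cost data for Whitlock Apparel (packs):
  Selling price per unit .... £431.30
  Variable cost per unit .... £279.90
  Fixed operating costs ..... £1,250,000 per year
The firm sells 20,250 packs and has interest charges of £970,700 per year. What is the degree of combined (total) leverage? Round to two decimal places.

Total contribution margin = 20,250 × £151.40 = £3,065,850.00.
EBIT = £3,065,850.00 − £1,250,000 = £1,815,850.00. Interest = £970,700.00.
DOL = £3,065,850.00 ÷ £1,815,850.00 = 1.6884; DFL = £1,815,850.00 ÷ £845,150.00 = 2.1486.
Combined leverage = 1.6884 × 2.1486 = 3.6277.

3.63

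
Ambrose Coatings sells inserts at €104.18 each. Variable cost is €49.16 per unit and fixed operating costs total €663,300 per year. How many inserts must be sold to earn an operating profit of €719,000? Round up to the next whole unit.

25,124 inserts

Unit CM = price − variable cost = €104.18 − €49.16 = €55.02.
Units = (FC + target) / CM = (€663,300 + €719,000) / €55.02 = 25,123.59, so 25,124 inserts.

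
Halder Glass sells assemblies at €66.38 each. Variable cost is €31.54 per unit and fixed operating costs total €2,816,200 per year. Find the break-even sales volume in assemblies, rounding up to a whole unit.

Unit CM = price − variable cost = €66.38 − €31.54 = €34.84.
Units to break even: €2,816,200 ÷ €34.84 = 80,832.38, rounded up to 80,833.

80,833 assemblies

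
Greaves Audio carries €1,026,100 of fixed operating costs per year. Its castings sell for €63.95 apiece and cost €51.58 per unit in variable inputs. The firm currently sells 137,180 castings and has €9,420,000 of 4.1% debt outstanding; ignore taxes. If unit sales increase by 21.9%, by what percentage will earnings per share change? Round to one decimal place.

+130.6%

Total contribution margin = 137,180 × €12.37 = €1,696,916.60.
Operating income = contribution − fixed costs = €1,696,916.60 − €1,026,100 = €670,816.60.
Interest = €386,220.00, so EBIT − I = €284,596.60.
Degree of combined leverage = contribution ÷ (EBIT − I) = €1,696,916.60 ÷ €284,596.60 = 5.9625.
%ΔEPS = DCL × %ΔSales = 5.9625 × +21.9% = +130.6%.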